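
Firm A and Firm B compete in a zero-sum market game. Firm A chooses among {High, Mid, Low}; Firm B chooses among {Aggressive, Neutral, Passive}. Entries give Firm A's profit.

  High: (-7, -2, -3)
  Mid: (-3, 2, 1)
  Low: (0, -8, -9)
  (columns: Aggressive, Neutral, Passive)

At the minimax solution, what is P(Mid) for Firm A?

Row minima: High → -7, Mid → -3, Low → -9; maximin = -3.
Column maxima: Aggressive → 0, Neutral → 2, Passive → 1; minimax = 0.
-3 ≠ 0, so there is no saddle point; optimal play is mixed.
High is strictly dominated by Mid, so Firm A never plays it.
Neutral is strictly dominated by Passive (it gives Firm A strictly more in every row), so Firm B never plays it.
On the remaining 2×2 (Mid, Low vs Aggressive, Passive):
Let Firm A play Mid with probability p. Expected payoff against Aggressive: (-3)p + 0(1−p) = −3p; against Passive: 1p + (-9)(1−p) = 10p − 9.
Setting these equal: −3p = 10p − 9 ⇒ −13p = -9 ⇒ p = 9/13, and the value is (-3)·(9/13) = -27/13.
For Firm B: with q = P(Aggressive), equating Mid's and Low's payoffs gives −4q + 1 = 9q − 9 ⇒ q = 10/13.

9/13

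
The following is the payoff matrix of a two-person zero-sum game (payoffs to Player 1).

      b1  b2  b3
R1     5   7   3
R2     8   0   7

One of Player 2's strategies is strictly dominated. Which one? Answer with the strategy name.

b1

b3 holds Player 1's payoff strictly below b1 in every row: 3 < 5, 7 < 8.
So b1 is strictly dominated for Player 2.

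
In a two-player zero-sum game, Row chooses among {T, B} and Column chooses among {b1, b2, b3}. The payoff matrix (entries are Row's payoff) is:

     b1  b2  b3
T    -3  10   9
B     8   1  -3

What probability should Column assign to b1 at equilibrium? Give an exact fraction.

Row minima: T → -3, B → -3; maximin = -3.
Column maxima: b1 → 8, b2 → 10, b3 → 9; minimax = 8.
-3 ≠ 8, so there is no saddle point; optimal play is mixed.
b2 is strictly dominated by b3 (it gives Row strictly more in every row), so Column never plays it.
On the remaining 2×2 (T, B vs b1, b3):
Let Row play T with probability p. Expected payoff against b1: (-3)p + 8(1−p) = −11p + 8; against b3: 9p + (-3)(1−p) = 12p − 3.
Setting these equal: −11p + 8 = 12p − 3 ⇒ −23p = -11 ⇒ p = 11/23, and the value is (-11)·(11/23) + 8 = 63/23.
For Column: with q = P(b1), equating T's and B's payoffs gives −12q + 9 = 11q − 3 ⇒ q = 12/23.

12/23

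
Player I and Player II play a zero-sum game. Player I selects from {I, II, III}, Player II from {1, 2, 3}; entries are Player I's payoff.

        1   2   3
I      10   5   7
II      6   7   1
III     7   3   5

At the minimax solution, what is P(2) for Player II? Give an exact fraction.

3/4

Row minima: I → 5, II → 1, III → 3; maximin = 5.
Column maxima: 1 → 10, 2 → 7, 3 → 7; minimax = 7.
5 ≠ 7, so there is no saddle point; optimal play is mixed.
III is strictly dominated by I, so Player I never plays it.
1 is strictly dominated by 3 (it gives Player I strictly more in every row), so Player II never plays it.
On the remaining 2×2 (I, II vs 2, 3):
Let Player I play I with probability p. Expected payoff against 2: 5p + 7(1−p) = −2p + 7; against 3: 7p + 1(1−p) = 6p + 1.
Setting these equal: −2p + 7 = 6p + 1 ⇒ −8p = -6 ⇒ p = 3/4, and the value is (-2)·(3/4) + 7 = 11/2.
For Player II: with q = P(2), equating I's and II's payoffs gives −2q + 7 = 6q + 1 ⇒ q = 3/4.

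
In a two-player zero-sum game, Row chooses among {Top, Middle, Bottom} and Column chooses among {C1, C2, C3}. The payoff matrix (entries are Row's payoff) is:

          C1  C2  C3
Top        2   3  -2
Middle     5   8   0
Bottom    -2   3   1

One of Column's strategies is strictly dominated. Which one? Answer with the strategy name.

C2

C1 holds Row's payoff strictly below C2 in every row: 2 < 3, 5 < 8, -2 < 3.
So C2 is strictly dominated for Column.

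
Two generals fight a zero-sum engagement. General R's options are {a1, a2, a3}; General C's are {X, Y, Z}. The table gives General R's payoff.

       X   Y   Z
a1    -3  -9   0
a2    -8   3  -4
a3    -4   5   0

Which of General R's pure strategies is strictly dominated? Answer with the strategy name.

a2

a3 gives a strictly higher payoff than a2 against every column: -4 > -8, 5 > 3, 0 > -4.
So a2 is strictly dominated and General R never plays it.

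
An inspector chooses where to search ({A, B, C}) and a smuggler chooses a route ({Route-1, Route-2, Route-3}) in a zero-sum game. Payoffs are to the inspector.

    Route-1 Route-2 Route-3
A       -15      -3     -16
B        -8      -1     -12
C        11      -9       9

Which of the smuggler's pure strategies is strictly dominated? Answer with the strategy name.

Route-1

Route-3 holds the inspector's payoff strictly below Route-1 in every row: -16 < -15, -12 < -8, 9 < 11.
So Route-1 is strictly dominated for the smuggler.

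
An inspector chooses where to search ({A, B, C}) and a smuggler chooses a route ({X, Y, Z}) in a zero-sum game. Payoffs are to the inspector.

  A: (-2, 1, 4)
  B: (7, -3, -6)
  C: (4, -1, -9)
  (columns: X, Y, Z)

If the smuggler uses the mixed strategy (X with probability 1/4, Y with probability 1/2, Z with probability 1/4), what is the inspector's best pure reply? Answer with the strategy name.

A

Expected payoff of A: (1/4)·(-2) + (1/2)·1 + (1/4)·4 = 1.
Expected payoff of B: (1/4)·7 + (1/2)·(-3) + (1/4)·(-6) = -5/4.
Expected payoff of C: (1/4)·4 + (1/2)·(-1) + (1/4)·(-9) = -7/4.
The largest is 1, so the inspector's best response is A.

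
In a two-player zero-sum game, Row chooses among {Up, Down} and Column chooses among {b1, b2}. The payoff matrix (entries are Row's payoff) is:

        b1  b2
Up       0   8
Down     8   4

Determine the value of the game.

16/3

Row minima: Up → 0, Down → 4; maximin = 4.
Column maxima: b1 → 8, b2 → 8; minimax = 8.
4 ≠ 8, so there is no saddle point; optimal play is mixed.
Let Row play Up with probability p. Expected payoff against b1: 0p + 8(1−p) = −8p + 8; against b2: 8p + 4(1−p) = 4p + 4.
Setting these equal: −8p + 8 = 4p + 4 ⇒ −12p = -4 ⇒ p = 1/3, and the value is (-8)·(1/3) + 8 = 16/3.
For Column: with q = P(b1), equating Up's and Down's payoffs gives −8q + 8 = 4q + 4 ⇒ q = 1/3.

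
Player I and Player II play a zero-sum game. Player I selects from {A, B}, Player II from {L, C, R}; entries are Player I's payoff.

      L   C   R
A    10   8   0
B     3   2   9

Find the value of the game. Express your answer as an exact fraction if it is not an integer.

24/5

Row minima: A → 0, B → 2; maximin = 2.
Column maxima: L → 10, C → 8, R → 9; minimax = 8.
2 ≠ 8, so there is no saddle point; optimal play is mixed.
L is strictly dominated by C (it gives Player I strictly more in every row), so Player II never plays it.
On the remaining 2×2 (A, B vs C, R):
Let Player I play A with probability p. Expected payoff against C: 8p + 2(1−p) = 6p + 2; against R: 0p + 9(1−p) = −9p + 9.
Setting these equal: 6p + 2 = −9p + 9 ⇒ 15p = 7 ⇒ p = 7/15, and the value is (6)·(7/15) + 2 = 24/5.
For Player II: with q = P(C), equating A's and B's payoffs gives 8q = −7q + 9 ⇒ q = 3/5.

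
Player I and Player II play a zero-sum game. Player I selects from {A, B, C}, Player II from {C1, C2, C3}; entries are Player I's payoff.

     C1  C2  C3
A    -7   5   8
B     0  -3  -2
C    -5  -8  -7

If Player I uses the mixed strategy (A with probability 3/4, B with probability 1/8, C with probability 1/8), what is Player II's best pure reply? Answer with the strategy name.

If Player II plays C1, Player I's expected payoff is (3/4)·(-7) + (1/8)·0 + (1/8)·(-5) = -47/8.
If Player II plays C2, Player I's expected payoff is (3/4)·5 + (1/8)·(-3) + (1/8)·(-8) = 19/8.
If Player II plays C3, Player I's expected payoff is (3/4)·8 + (1/8)·(-2) + (1/8)·(-7) = 39/8.
Player II minimizes Player I's payoff; the smallest is -47/8, so the best response is C1.

C1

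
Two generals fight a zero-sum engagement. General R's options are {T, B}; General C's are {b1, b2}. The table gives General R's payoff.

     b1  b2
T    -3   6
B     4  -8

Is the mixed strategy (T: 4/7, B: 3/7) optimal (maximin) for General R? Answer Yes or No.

Against b1 this mix gives (4/7)·(-3) + (3/7)·4 = 0.
Against b2 this mix gives (4/7)·6 + (3/7)·(-8) = 0.
All of General C's active replies (b1, b2) yield 0, and no column does worse for General R. The mix makes General C indifferent and guarantees 0, so it is optimal.

Yes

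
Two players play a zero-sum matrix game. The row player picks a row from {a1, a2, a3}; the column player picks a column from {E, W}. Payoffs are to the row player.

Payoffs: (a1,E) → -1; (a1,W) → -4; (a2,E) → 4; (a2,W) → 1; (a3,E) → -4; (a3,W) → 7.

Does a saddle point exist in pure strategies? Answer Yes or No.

Row minima: a1 → -4, a2 → 1, a3 → -4; maximin = 1.
Column maxima: E → 4, W → 7; minimax = 4.
1 ≠ 4, so no pure-strategy equilibrium exists.

No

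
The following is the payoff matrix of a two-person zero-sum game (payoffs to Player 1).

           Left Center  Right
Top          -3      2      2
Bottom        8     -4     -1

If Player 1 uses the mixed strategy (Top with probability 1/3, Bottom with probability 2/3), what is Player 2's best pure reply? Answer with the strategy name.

If Player 2 plays Left, Player 1's expected payoff is (1/3)·(-3) + (2/3)·8 = 13/3.
If Player 2 plays Center, Player 1's expected payoff is (1/3)·2 + (2/3)·(-4) = -2.
If Player 2 plays Right, Player 1's expected payoff is (1/3)·2 + (2/3)·(-1) = 0.
Player 2 minimizes Player 1's payoff; the smallest is -2, so the best response is Center.

Center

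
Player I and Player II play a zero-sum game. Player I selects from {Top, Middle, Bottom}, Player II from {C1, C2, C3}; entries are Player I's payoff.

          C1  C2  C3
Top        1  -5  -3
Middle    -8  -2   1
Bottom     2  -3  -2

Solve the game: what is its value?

Row minima: Top → -5, Middle → -8, Bottom → -3; maximin = -3.
Column maxima: C1 → 2, C2 → -2, C3 → 1; minimax = -2.
-3 ≠ -2, so there is no saddle point; optimal play is mixed.
Top is strictly dominated by Bottom, so Player I never plays it.
C3 is strictly dominated by C2 (it gives Player I strictly more in every row), so Player II never plays it.
On the remaining 2×2 (Middle, Bottom vs C1, C2):
Let Player I play Middle with probability p. Expected payoff against C1: (-8)p + 2(1−p) = −10p + 2; against C2: (-2)p + (-3)(1−p) = p − 3.
Setting these equal: −10p + 2 = p − 3 ⇒ −11p = -5 ⇒ p = 5/11, and the value is (-10)·(5/11) + 2 = -28/11.
For Player II: with q = P(C1), equating Middle's and Bottom's payoffs gives −6q − 2 = 5q − 3 ⇒ q = 1/11.

-28/11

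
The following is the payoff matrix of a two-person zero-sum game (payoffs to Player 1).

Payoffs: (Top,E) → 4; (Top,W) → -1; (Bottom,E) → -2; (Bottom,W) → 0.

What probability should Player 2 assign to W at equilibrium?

Row minima: Top → -1, Bottom → -2; maximin = -1.
Column maxima: E → 4, W → 0; minimax = 0.
-1 ≠ 0, so there is no saddle point; optimal play is mixed.
Let Player 1 play Top with probability p. Expected payoff against E: 4p + (-2)(1−p) = 6p − 2; against W: (-1)p + 0(1−p) = −p.
Setting these equal: 6p − 2 = −p ⇒ 7p = 2 ⇒ p = 2/7, and the value is (6)·(2/7) − 2 = -2/7.
For Player 2: with q = P(E), equating Top's and Bottom's payoffs gives 5q − 1 = −2q ⇒ q = 1/7.

6/7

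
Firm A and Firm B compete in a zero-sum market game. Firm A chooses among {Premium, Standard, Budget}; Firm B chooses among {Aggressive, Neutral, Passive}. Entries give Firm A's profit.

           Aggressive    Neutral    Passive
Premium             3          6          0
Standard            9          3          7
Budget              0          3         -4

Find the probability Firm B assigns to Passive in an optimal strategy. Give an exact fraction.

Row minima: Premium → 0, Standard → 3, Budget → -4; maximin = 3.
Column maxima: Aggressive → 9, Neutral → 6, Passive → 7; minimax = 6.
3 ≠ 6, so there is no saddle point; optimal play is mixed.
Budget is strictly dominated by Premium, so Firm A never plays it.
Aggressive is strictly dominated by Passive (it gives Firm A strictly more in every row), so Firm B never plays it.
On the remaining 2×2 (Premium, Standard vs Neutral, Passive):
Let Firm A play Premium with probability p. Expected payoff against Neutral: 6p + 3(1−p) = 3p + 3; against Passive: 0p + 7(1−p) = −7p + 7.
Setting these equal: 3p + 3 = −7p + 7 ⇒ 10p = 4 ⇒ p = 2/5, and the value is (3)·(2/5) + 3 = 21/5.
For Firm B: with q = P(Neutral), equating Premium's and Standard's payoffs gives 6q = −4q + 7 ⇒ q = 7/10.

3/10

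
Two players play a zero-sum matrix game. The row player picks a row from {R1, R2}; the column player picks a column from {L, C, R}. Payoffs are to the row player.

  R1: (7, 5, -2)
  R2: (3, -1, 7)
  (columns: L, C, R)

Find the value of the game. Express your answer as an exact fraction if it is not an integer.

Row minima: R1 → -2, R2 → -1; maximin = -1.
Column maxima: L → 7, C → 5, R → 7; minimax = 5.
-1 ≠ 5, so there is no saddle point; optimal play is mixed.
L is strictly dominated by C (it gives the row player strictly more in every row), so the column player never plays it.
On the remaining 2×2 (R1, R2 vs C, R):
Let the row player play R1 with probability p. Expected payoff against C: 5p + (-1)(1−p) = 6p − 1; against R: (-2)p + 7(1−p) = −9p + 7.
Setting these equal: 6p − 1 = −9p + 7 ⇒ 15p = 8 ⇒ p = 8/15, and the value is (6)·(8/15) − 1 = 11/5.
For the column player: with q = P(C), equating R1's and R2's payoffs gives 7q − 2 = −8q + 7 ⇒ q = 3/5.

11/5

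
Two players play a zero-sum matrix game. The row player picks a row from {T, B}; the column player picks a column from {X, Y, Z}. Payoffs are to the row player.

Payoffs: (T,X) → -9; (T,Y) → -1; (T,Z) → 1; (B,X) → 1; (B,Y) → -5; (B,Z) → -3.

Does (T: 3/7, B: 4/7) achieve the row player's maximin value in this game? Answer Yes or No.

Yes

Against X this mix gives (3/7)·(-9) + (4/7)·1 = -23/7.
Against Y this mix gives (3/7)·(-1) + (4/7)·(-5) = -23/7.
Against Z this mix gives (3/7)·1 + (4/7)·(-3) = -9/7.
All of the column player's active replies (X, Y) yield -23/7, and no column does worse for the row player. The mix makes the column player indifferent and guarantees -23/7, so it is optimal.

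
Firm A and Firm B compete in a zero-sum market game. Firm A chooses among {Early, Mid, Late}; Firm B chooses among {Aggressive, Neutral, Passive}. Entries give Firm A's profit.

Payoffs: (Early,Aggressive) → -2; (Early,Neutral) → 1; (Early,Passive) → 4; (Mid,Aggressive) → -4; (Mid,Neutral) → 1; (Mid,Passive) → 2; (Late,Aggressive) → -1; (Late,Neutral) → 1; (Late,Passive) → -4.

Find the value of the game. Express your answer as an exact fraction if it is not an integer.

-4/3

Row minima: Early → -2, Mid → -4, Late → -4; maximin = -2.
Column maxima: Aggressive → -1, Neutral → 1, Passive → 4; minimax = -1.
-2 ≠ -1, so there is no saddle point; optimal play is mixed.
Neutral is strictly dominated by Aggressive (it gives Firm A strictly more in every row), so Firm B never plays it.
With Neutral eliminated, Mid is strictly dominated by Early (Early gives Firm A strictly more in every remaining column), so Firm A never plays it.
On the remaining 2×2 (Early, Late vs Aggressive, Passive):
Let Firm A play Early with probability p. Expected payoff against Aggressive: (-2)p + (-1)(1−p) = −p − 1; against Passive: 4p + (-4)(1−p) = 8p − 4.
Setting these equal: −p − 1 = 8p − 4 ⇒ −9p = -3 ⇒ p = 1/3, and the value is (-1)·(1/3) − 1 = -4/3.
For Firm B: with q = P(Aggressive), equating Early's and Late's payoffs gives −6q + 4 = 3q − 4 ⇒ q = 8/9.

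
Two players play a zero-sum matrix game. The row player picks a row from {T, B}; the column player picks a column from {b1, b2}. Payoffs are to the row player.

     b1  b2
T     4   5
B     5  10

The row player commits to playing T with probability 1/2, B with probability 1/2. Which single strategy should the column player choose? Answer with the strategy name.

b1

If the column player plays b1, the row player's expected payoff is (1/2)·4 + (1/2)·5 = 9/2.
If the column player plays b2, the row player's expected payoff is (1/2)·5 + (1/2)·10 = 15/2.
The column player minimizes the row player's payoff; the smallest is 9/2, so the best response is b1.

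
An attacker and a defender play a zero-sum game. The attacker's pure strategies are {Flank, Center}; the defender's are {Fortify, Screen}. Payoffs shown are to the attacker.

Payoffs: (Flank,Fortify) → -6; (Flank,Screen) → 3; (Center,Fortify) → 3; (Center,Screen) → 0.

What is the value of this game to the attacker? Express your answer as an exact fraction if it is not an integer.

Row minima: Flank → -6, Center → 0; maximin = 0.
Column maxima: Fortify → 3, Screen → 3; minimax = 3.
0 ≠ 3, so there is no saddle point; optimal play is mixed.
Let the attacker play Flank with probability p. Expected payoff against Fortify: (-6)p + 3(1−p) = −9p + 3; against Screen: 3p + 0(1−p) = 3p.
Setting these equal: −9p + 3 = 3p ⇒ −12p = -3 ⇒ p = 1/4, and the value is (-9)·(1/4) + 3 = 3/4.
For the defender: with q = P(Fortify), equating Flank's and Center's payoffs gives −9q + 3 = 3q ⇒ q = 1/4.

3/4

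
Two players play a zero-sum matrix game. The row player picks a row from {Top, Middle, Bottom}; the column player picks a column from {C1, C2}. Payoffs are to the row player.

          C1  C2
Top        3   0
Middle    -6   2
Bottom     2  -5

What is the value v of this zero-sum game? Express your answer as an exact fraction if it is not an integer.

Row minima: Top → 0, Middle → -6, Bottom → -5; maximin = 0.
Column maxima: C1 → 3, C2 → 2; minimax = 2.
0 ≠ 2, so there is no saddle point; optimal play is mixed.
Bottom is strictly dominated by Top, so the row player never plays it.
On the remaining 2×2 (Top, Middle vs C1, C2):
Let the row player play Top with probability p. Expected payoff against C1: 3p + (-6)(1−p) = 9p − 6; against C2: 0p + 2(1−p) = −2p + 2.
Setting these equal: 9p − 6 = −2p + 2 ⇒ 11p = 8 ⇒ p = 8/11, and the value is (9)·(8/11) − 6 = 6/11.
For the column player: with q = P(C1), equating Top's and Middle's payoffs gives 3q = −8q + 2 ⇒ q = 2/11.

6/11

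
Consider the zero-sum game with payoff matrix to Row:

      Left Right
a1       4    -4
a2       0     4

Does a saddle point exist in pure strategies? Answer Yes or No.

No

Row minima: a1 → -4, a2 → 0; maximin = 0.
Column maxima: Left → 4, Right → 4; minimax = 4.
0 ≠ 4, so no pure-strategy equilibrium exists.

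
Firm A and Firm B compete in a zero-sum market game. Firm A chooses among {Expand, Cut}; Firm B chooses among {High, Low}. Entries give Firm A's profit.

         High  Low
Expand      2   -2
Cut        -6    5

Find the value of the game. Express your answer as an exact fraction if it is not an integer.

Row minima: Expand → -2, Cut → -6; maximin = -2.
Column maxima: High → 2, Low → 5; minimax = 2.
-2 ≠ 2, so there is no saddle point; optimal play is mixed.
Let Firm A play Expand with probability p. Expected payoff against High: 2p + (-6)(1−p) = 8p − 6; against Low: (-2)p + 5(1−p) = −7p + 5.
Setting these equal: 8p − 6 = −7p + 5 ⇒ 15p = 11 ⇒ p = 11/15, and the value is (8)·(11/15) − 6 = -2/15.
For Firm B: with q = P(High), equating Expand's and Cut's payoffs gives 4q − 2 = −11q + 5 ⇒ q = 7/15.

-2/15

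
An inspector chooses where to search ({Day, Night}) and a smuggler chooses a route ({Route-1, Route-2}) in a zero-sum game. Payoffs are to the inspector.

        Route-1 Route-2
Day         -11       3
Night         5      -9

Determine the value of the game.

Row minima: Day → -11, Night → -9; maximin = -9.
Column maxima: Route-1 → 5, Route-2 → 3; minimax = 3.
-9 ≠ 3, so there is no saddle point; optimal play is mixed.
Let the inspector play Day with probability p. Expected payoff against Route-1: (-11)p + 5(1−p) = −16p + 5; against Route-2: 3p + (-9)(1−p) = 12p − 9.
Setting these equal: −16p + 5 = 12p − 9 ⇒ −28p = -14 ⇒ p = 1/2, and the value is (-16)·(1/2) + 5 = -3.
For the smuggler: with q = P(Route-1), equating Day's and Night's payoffs gives −14q + 3 = 14q − 9 ⇒ q = 3/7.

-3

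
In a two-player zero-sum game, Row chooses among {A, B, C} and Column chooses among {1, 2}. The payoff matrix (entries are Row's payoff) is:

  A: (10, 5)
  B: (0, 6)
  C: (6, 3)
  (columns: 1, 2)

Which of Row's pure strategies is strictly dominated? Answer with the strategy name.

A gives a strictly higher payoff than C against every column: 10 > 6, 5 > 3.
So C is strictly dominated and Row never plays it.

C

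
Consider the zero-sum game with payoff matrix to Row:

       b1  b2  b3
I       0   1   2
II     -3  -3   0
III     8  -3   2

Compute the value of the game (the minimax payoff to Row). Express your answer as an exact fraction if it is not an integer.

2/3

Row minima: I → 0, II → -3, III → -3; maximin = 0.
Column maxima: b1 → 8, b2 → 1, b3 → 2; minimax = 1.
0 ≠ 1, so there is no saddle point; optimal play is mixed.
II is strictly dominated by I, so Row never plays it.
b3 is strictly dominated by b2 (it gives Row strictly more in every row), so Column never plays it.
On the remaining 2×2 (I, III vs b1, b2):
Let Row play I with probability p. Expected payoff against b1: 0p + 8(1−p) = −8p + 8; against b2: 1p + (-3)(1−p) = 4p − 3.
Setting these equal: −8p + 8 = 4p − 3 ⇒ −12p = -11 ⇒ p = 11/12, and the value is (-8)·(11/12) + 8 = 2/3.
For Column: with q = P(b1), equating I's and III's payoffs gives −q + 1 = 11q − 3 ⇒ q = 1/3.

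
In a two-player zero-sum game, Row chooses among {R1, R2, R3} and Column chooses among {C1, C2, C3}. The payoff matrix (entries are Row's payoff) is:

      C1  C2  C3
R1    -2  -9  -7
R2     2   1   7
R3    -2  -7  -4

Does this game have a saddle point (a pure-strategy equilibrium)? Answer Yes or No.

Row minima: R1 → -9, R2 → 1, R3 → -7; maximin = 1.
Column maxima: C1 → 2, C2 → 1, C3 → 7; minimax = 1.
maximin = minimax = 1, so a saddle point exists.

Yes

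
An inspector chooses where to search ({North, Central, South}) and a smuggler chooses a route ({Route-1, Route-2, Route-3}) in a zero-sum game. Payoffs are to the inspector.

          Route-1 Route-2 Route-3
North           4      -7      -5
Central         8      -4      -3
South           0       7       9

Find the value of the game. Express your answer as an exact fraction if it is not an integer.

Row minima: North → -7, Central → -4, South → 0; maximin = 0.
Column maxima: Route-1 → 8, Route-2 → 7, Route-3 → 9; minimax = 7.
0 ≠ 7, so there is no saddle point; optimal play is mixed.
North is strictly dominated by Central, so the inspector never plays it.
Route-3 is strictly dominated by Route-2 (it gives the inspector strictly more in every row), so the smuggler never plays it.
On the remaining 2×2 (Central, South vs Route-1, Route-2):
Let the inspector play Central with probability p. Expected payoff against Route-1: 8p + 0(1−p) = 8p; against Route-2: (-4)p + 7(1−p) = −11p + 7.
Setting these equal: 8p = −11p + 7 ⇒ 19p = 7 ⇒ p = 7/19, and the value is (8)·(7/19) = 56/19.
For the smuggler: with q = P(Route-1), equating Central's and South's payoffs gives 12q − 4 = −7q + 7 ⇒ q = 11/19.

56/19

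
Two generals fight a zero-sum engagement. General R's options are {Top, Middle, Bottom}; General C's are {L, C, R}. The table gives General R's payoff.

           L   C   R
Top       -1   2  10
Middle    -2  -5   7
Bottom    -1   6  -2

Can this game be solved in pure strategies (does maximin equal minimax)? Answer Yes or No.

Yes

Row minima: Top → -1, Middle → -5, Bottom → -2; maximin = -1.
Column maxima: L → -1, C → 6, R → 10; minimax = -1.
maximin = minimax = -1, so a saddle point exists.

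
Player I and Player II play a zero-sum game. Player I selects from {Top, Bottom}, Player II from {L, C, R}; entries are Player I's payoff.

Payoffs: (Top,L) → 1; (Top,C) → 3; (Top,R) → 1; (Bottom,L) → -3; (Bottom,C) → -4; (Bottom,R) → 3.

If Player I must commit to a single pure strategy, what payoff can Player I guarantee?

1

Row minima: Top → 1, Bottom → -4.
The best of these is 1.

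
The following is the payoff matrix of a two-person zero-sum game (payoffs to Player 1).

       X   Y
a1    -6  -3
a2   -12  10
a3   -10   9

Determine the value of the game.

-6

Row minima: a1 → -6, a2 → -12, a3 → -10; maximin = -6.
Column maxima: X → -6, Y → 10; minimax = -6.
Since maximin = minimax = -6, there is a saddle point and the value is -6.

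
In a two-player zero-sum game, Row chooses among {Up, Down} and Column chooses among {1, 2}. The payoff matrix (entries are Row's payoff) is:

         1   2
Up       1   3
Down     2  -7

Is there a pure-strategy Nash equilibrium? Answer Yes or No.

Row minima: Up → 1, Down → -7; maximin = 1.
Column maxima: 1 → 2, 2 → 3; minimax = 2.
1 ≠ 2, so no pure-strategy equilibrium exists.

No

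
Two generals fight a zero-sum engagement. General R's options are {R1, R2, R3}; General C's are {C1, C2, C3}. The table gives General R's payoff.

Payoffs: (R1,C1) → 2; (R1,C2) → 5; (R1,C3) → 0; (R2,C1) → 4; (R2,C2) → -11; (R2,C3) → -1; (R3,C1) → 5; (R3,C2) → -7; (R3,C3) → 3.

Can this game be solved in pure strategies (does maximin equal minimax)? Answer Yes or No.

Row minima: R1 → 0, R2 → -11, R3 → -7; maximin = 0.
Column maxima: C1 → 5, C2 → 5, C3 → 3; minimax = 3.
0 ≠ 3, so no pure-strategy equilibrium exists.

No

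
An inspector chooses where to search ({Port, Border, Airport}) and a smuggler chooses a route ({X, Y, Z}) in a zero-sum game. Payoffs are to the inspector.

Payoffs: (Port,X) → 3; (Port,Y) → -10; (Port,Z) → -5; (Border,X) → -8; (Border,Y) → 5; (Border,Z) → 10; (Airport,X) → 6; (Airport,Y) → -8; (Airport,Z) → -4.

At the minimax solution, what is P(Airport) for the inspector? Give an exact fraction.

Row minima: Port → -10, Border → -8, Airport → -8; maximin = -8.
Column maxima: X → 6, Y → 5, Z → 10; minimax = 5.
-8 ≠ 5, so there is no saddle point; optimal play is mixed.
Port is strictly dominated by Airport, so the inspector never plays it.
Z is strictly dominated by Y (it gives the inspector strictly more in every row), so the smuggler never plays it.
On the remaining 2×2 (Border, Airport vs X, Y):
Let the inspector play Border with probability p. Expected payoff against X: (-8)p + 6(1−p) = −14p + 6; against Y: 5p + (-8)(1−p) = 13p − 8.
Setting these equal: −14p + 6 = 13p − 8 ⇒ −27p = -14 ⇒ p = 14/27, and the value is (-14)·(14/27) + 6 = -34/27.
For the smuggler: with q = P(X), equating Border's and Airport's payoffs gives −13q + 5 = 14q − 8 ⇒ q = 13/27.

13/27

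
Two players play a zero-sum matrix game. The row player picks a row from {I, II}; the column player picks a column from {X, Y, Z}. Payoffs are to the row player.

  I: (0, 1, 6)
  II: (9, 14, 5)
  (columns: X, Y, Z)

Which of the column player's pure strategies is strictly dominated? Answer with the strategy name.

X holds the row player's payoff strictly below Y in every row: 0 < 1, 9 < 14.
So Y is strictly dominated for the column player.

Y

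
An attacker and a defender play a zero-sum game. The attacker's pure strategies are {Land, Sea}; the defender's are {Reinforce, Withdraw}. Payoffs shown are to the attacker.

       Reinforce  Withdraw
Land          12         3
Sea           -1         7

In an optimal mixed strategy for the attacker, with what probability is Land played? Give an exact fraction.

8/17

Row minima: Land → 3, Sea → -1; maximin = 3.
Column maxima: Reinforce → 12, Withdraw → 7; minimax = 7.
3 ≠ 7, so there is no saddle point; optimal play is mixed.
Let the attacker play Land with probability p. Expected payoff against Reinforce: 12p + (-1)(1−p) = 13p − 1; against Withdraw: 3p + 7(1−p) = −4p + 7.
Setting these equal: 13p − 1 = −4p + 7 ⇒ 17p = 8 ⇒ p = 8/17, and the value is (13)·(8/17) − 1 = 87/17.
For the defender: with q = P(Reinforce), equating Land's and Sea's payoffs gives 9q + 3 = −8q + 7 ⇒ q = 4/17.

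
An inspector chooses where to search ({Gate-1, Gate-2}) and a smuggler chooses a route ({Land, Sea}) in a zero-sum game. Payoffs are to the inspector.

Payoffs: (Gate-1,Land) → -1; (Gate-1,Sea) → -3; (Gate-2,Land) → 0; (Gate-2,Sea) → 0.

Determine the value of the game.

Row minima: Gate-1 → -3, Gate-2 → 0; maximin = 0.
Column maxima: Land → 0, Sea → 0; minimax = 0.
Since maximin = minimax = 0, there is a saddle point and the value is 0.

0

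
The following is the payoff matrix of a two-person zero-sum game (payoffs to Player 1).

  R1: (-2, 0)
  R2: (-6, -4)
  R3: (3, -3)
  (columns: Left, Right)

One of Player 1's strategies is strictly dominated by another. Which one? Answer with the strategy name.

R2

R1 gives a strictly higher payoff than R2 against every column: -2 > -6, 0 > -4.
So R2 is strictly dominated and Player 1 never plays it.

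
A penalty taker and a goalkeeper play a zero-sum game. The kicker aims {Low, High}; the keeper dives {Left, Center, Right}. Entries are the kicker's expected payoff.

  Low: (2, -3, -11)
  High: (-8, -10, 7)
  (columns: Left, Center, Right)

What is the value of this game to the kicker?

-131/25

Row minima: Low → -11, High → -10; maximin = -10.
Column maxima: Left → 2, Center → -3, Right → 7; minimax = -3.
-10 ≠ -3, so there is no saddle point; optimal play is mixed.
Left is strictly dominated by Center (it gives the kicker strictly more in every row), so the keeper never plays it.
On the remaining 2×2 (Low, High vs Center, Right):
Let the kicker play Low with probability p. Expected payoff against Center: (-3)p + (-10)(1−p) = 7p − 10; against Right: (-11)p + 7(1−p) = −18p + 7.
Setting these equal: 7p − 10 = −18p + 7 ⇒ 25p = 17 ⇒ p = 17/25, and the value is (7)·(17/25) − 10 = -131/25.
For the keeper: with q = P(Center), equating Low's and High's payoffs gives 8q − 11 = −17q + 7 ⇒ q = 18/25.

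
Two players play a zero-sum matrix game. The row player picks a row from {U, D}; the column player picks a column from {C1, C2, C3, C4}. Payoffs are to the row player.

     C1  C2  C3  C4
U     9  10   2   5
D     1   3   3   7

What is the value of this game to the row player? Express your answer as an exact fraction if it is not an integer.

Row minima: U → 2, D → 1; maximin = 2.
Column maxima: C1 → 9, C2 → 10, C3 → 3, C4 → 7; minimax = 3.
2 ≠ 3, so there is no saddle point; optimal play is mixed.
C2 is strictly dominated by C1 (it gives the row player strictly more in every row), so the column player never plays it.
C4 is strictly dominated by C3 (it gives the row player strictly more in every row), so the column player never plays it.
On the remaining 2×2 (U, D vs C1, C3):
Let the row player play U with probability p. Expected payoff against C1: 9p + 1(1−p) = 8p + 1; against C3: 2p + 3(1−p) = −p + 3.
Setting these equal: 8p + 1 = −p + 3 ⇒ 9p = 2 ⇒ p = 2/9, and the value is (8)·(2/9) + 1 = 25/9.
For the column player: with q = P(C1), equating U's and D's payoffs gives 7q + 2 = −2q + 3 ⇒ q = 1/9.

25/9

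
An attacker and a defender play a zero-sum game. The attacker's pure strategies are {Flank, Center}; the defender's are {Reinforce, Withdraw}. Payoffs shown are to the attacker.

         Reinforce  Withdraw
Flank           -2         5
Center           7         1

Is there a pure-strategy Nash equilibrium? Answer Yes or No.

No

Row minima: Flank → -2, Center → 1; maximin = 1.
Column maxima: Reinforce → 7, Withdraw → 5; minimax = 5.
1 ≠ 5, so no pure-strategy equilibrium exists.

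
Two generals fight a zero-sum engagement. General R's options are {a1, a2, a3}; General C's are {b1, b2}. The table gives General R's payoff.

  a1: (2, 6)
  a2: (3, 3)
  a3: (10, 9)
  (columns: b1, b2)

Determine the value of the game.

9

Row minima: a1 → 2, a2 → 3, a3 → 9; maximin = 9.
Column maxima: b1 → 10, b2 → 9; minimax = 9.
Since maximin = minimax = 9, there is a saddle point and the value is 9.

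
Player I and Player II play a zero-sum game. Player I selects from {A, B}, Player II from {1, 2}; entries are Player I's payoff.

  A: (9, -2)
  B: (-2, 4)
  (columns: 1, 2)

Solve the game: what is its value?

Row minima: A → -2, B → -2; maximin = -2.
Column maxima: 1 → 9, 2 → 4; minimax = 4.
-2 ≠ 4, so there is no saddle point; optimal play is mixed.
Let Player I play A with probability p. Expected payoff against 1: 9p + (-2)(1−p) = 11p − 2; against 2: (-2)p + 4(1−p) = −6p + 4.
Setting these equal: 11p − 2 = −6p + 4 ⇒ 17p = 6 ⇒ p = 6/17, and the value is (11)·(6/17) − 2 = 32/17.
For Player II: with q = P(1), equating A's and B's payoffs gives 11q − 2 = −6q + 4 ⇒ q = 6/17.

32/17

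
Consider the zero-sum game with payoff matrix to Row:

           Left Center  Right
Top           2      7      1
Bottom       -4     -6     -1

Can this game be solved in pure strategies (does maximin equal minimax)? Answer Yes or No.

Row minima: Top → 1, Bottom → -6; maximin = 1.
Column maxima: Left → 2, Center → 7, Right → 1; minimax = 1.
maximin = minimax = 1, so a saddle point exists.

Yes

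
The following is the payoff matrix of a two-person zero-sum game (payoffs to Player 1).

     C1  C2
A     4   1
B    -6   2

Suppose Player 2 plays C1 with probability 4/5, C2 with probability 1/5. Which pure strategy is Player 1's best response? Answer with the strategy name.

Expected payoff of A: (4/5)·4 + (1/5)·1 = 17/5.
Expected payoff of B: (4/5)·(-6) + (1/5)·2 = -22/5.
The largest is 17/5, so Player 1's best response is A.

A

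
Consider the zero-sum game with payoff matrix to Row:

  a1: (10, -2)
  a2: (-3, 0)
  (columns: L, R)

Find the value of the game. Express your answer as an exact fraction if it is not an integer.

Row minima: a1 → -2, a2 → -3; maximin = -2.
Column maxima: L → 10, R → 0; minimax = 0.
-2 ≠ 0, so there is no saddle point; optimal play is mixed.
Let Row play a1 with probability p. Expected payoff against L: 10p + (-3)(1−p) = 13p − 3; against R: (-2)p + 0(1−p) = −2p.
Setting these equal: 13p − 3 = −2p ⇒ 15p = 3 ⇒ p = 1/5, and the value is (13)·(1/5) − 3 = -2/5.
For Column: with q = P(L), equating a1's and a2's payoffs gives 12q − 2 = −3q ⇒ q = 2/15.

-2/5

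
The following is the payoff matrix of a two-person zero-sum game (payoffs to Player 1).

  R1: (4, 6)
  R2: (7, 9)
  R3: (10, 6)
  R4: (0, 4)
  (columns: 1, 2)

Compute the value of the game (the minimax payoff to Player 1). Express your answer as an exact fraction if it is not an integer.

Row minima: R1 → 4, R2 → 7, R3 → 6, R4 → 0; maximin = 7.
Column maxima: 1 → 10, 2 → 9; minimax = 9.
7 ≠ 9, so there is no saddle point; optimal play is mixed.
R1 is strictly dominated by R2, so Player 1 never plays it.
R4 is strictly dominated by R2, so Player 1 never plays it.
On the remaining 2×2 (R2, R3 vs 1, 2):
Let Player 1 play R2 with probability p. Expected payoff against 1: 7p + 10(1−p) = −3p + 10; against 2: 9p + 6(1−p) = 3p + 6.
Setting these equal: −3p + 10 = 3p + 6 ⇒ −6p = -4 ⇒ p = 2/3, and the value is (-3)·(2/3) + 10 = 8.
For Player 2: with q = P(1), equating R2's and R3's payoffs gives −2q + 9 = 4q + 6 ⇒ q = 1/2.

8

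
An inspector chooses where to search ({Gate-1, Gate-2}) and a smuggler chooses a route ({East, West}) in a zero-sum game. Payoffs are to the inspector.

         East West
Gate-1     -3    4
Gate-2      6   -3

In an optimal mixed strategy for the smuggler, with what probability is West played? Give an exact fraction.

9/16

Row minima: Gate-1 → -3, Gate-2 → -3; maximin = -3.
Column maxima: East → 6, West → 4; minimax = 4.
-3 ≠ 4, so there is no saddle point; optimal play is mixed.
Let the inspector play Gate-1 with probability p. Expected payoff against East: (-3)p + 6(1−p) = −9p + 6; against West: 4p + (-3)(1−p) = 7p − 3.
Setting these equal: −9p + 6 = 7p − 3 ⇒ −16p = -9 ⇒ p = 9/16, and the value is (-9)·(9/16) + 6 = 15/16.
For the smuggler: with q = P(East), equating Gate-1's and Gate-2's payoffs gives −7q + 4 = 9q − 3 ⇒ q = 7/16.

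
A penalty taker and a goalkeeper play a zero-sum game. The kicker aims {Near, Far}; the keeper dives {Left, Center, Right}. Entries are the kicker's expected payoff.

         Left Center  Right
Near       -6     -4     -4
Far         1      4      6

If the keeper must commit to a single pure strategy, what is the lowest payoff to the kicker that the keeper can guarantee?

1

Column maxima: Left → 1, Center → 4, Right → 6.
The smallest of these is 1.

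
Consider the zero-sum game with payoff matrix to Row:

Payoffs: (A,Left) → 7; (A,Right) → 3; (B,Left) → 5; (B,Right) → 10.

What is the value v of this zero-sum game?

55/9

Row minima: A → 3, B → 5; maximin = 5.
Column maxima: Left → 7, Right → 10; minimax = 7.
5 ≠ 7, so there is no saddle point; optimal play is mixed.
Let Row play A with probability p. Expected payoff against Left: 7p + 5(1−p) = 2p + 5; against Right: 3p + 10(1−p) = −7p + 10.
Setting these equal: 2p + 5 = −7p + 10 ⇒ 9p = 5 ⇒ p = 5/9, and the value is (2)·(5/9) + 5 = 55/9.
For Column: with q = P(Left), equating A's and B's payoffs gives 4q + 3 = −5q + 10 ⇒ q = 7/9.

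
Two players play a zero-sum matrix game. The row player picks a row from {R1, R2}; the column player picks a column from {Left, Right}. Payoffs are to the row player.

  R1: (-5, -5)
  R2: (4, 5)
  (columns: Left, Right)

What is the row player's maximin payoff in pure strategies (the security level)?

4

Row minima: R1 → -5, R2 → 4.
The best of these is 4.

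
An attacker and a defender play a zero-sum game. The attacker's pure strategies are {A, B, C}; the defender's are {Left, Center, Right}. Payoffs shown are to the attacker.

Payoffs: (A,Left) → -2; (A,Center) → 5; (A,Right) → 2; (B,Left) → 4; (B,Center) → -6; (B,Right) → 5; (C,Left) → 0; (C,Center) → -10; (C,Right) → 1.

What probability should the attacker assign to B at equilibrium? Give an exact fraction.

Row minima: A → -2, B → -6, C → -10; maximin = -2.
Column maxima: Left → 4, Center → 5, Right → 5; minimax = 4.
-2 ≠ 4, so there is no saddle point; optimal play is mixed.
C is strictly dominated by B, so the attacker never plays it.
Right is strictly dominated by Left (it gives the attacker strictly more in every row), so the defender never plays it.
On the remaining 2×2 (A, B vs Left, Center):
Let the attacker play A with probability p. Expected payoff against Left: (-2)p + 4(1−p) = −6p + 4; against Center: 5p + (-6)(1−p) = 11p − 6.
Setting these equal: −6p + 4 = 11p − 6 ⇒ −17p = -10 ⇒ p = 10/17, and the value is (-6)·(10/17) + 4 = 8/17.
For the defender: with q = P(Left), equating A's and B's payoffs gives −7q + 5 = 10q − 6 ⇒ q = 11/17.

7/17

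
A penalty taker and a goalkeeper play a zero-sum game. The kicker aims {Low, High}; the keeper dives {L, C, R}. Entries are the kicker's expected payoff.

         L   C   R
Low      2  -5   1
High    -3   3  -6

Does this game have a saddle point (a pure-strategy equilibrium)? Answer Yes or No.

Row minima: Low → -5, High → -6; maximin = -5.
Column maxima: L → 2, C → 3, R → 1; minimax = 1.
-5 ≠ 1, so no pure-strategy equilibrium exists.

No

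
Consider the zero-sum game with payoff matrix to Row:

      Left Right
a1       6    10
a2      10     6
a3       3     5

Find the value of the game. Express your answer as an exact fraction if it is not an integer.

8

Row minima: a1 → 6, a2 → 6, a3 → 3; maximin = 6.
Column maxima: Left → 10, Right → 10; minimax = 10.
6 ≠ 10, so there is no saddle point; optimal play is mixed.
a3 is strictly dominated by a1, so Row never plays it.
On the remaining 2×2 (a1, a2 vs Left, Right):
Let Row play a1 with probability p. Expected payoff against Left: 6p + 10(1−p) = −4p + 10; against Right: 10p + 6(1−p) = 4p + 6.
Setting these equal: −4p + 10 = 4p + 6 ⇒ −8p = -4 ⇒ p = 1/2, and the value is (-4)·(1/2) + 10 = 8.
For Column: with q = P(Left), equating a1's and a2's payoffs gives −4q + 10 = 4q + 6 ⇒ q = 1/2.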